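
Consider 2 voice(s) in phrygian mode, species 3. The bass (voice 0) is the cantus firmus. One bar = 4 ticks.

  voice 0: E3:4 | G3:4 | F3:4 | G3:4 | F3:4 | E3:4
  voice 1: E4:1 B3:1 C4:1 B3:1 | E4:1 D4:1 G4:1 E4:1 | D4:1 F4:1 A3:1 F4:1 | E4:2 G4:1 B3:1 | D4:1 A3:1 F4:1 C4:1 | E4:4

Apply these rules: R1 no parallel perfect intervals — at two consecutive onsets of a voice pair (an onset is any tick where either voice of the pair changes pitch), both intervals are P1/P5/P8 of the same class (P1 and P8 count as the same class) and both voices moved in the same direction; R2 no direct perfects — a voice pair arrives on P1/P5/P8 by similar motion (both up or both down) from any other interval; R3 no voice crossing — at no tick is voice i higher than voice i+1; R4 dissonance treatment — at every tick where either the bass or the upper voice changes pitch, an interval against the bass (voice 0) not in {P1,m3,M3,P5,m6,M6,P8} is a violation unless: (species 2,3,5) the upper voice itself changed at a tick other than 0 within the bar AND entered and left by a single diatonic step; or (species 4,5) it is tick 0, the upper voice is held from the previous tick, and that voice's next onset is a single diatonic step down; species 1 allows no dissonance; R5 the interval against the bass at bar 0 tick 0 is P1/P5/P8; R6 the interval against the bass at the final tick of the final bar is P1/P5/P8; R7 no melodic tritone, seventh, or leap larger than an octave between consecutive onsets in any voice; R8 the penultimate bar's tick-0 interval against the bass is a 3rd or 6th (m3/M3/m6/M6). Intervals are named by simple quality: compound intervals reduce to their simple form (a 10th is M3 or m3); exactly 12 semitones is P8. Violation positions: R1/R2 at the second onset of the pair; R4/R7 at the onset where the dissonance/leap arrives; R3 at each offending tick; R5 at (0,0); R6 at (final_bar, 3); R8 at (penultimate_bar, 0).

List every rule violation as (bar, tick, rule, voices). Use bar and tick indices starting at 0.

bar 0: v0=E3 v1=E4 downbeat P8
bar 1: v0=G3 v1=E4 downbeat M6
bar 2: v0=F3 v1=D4 downbeat M6
bar 3: v0=G3 v1=E4 downbeat M6
bar 4: v0=F3 v1=D4 downbeat M6
bar 5: v0=E3 v1=E4 downbeat P8

No violations across 6 bars (E3..E3 vs E4..E4).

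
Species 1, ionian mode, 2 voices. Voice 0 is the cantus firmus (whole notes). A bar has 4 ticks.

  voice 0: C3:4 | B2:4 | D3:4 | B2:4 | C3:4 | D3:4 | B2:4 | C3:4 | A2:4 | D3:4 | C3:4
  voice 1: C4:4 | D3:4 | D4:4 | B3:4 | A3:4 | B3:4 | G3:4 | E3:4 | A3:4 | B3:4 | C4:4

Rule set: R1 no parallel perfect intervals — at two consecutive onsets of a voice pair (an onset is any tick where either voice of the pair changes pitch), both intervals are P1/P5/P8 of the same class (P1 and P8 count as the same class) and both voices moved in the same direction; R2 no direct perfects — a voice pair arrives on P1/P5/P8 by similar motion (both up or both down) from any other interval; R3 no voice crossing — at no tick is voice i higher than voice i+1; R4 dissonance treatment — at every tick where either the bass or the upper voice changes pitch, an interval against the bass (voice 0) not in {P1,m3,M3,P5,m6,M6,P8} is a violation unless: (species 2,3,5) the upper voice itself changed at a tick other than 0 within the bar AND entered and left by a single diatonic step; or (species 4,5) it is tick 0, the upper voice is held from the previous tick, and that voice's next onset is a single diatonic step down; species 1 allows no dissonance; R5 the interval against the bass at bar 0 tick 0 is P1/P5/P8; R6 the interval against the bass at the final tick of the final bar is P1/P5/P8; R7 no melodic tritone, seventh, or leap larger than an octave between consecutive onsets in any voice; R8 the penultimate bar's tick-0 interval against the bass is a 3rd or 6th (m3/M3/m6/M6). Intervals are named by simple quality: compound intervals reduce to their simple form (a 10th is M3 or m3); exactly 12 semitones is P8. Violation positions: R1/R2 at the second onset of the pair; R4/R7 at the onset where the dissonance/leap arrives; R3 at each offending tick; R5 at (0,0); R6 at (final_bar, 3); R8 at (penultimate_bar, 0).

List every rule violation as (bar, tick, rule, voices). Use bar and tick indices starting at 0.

bar 0: v0=C3 v1=C4 downbeat P8
bar 1: v0=B2 v1=D3 downbeat m3
bar 2: v0=D3 v1=D4 downbeat P8
bar 3: v0=B2 v1=B3 downbeat P8
bar 4: v0=C3 v1=A3 downbeat M6
bar 5: v0=D3 v1=B3 downbeat M6
bar 6: v0=B2 v1=G3 downbeat m6
bar 7: v0=C3 v1=E3 downbeat M3
bar 8: v0=A2 v1=A3 downbeat P8
bar 9: v0=D3 v1=B3 downbeat M6
bar 10: v0=C3 v1=C4 downbeat P8
  -> R7 @ bar 1 tick 0 v(1,): C4->D3 leap 10st
  -> R2 @ bar 2 tick 0 v(0, 1): B2/D3 m3 -> D3/D4 P8 similar
  -> R1 @ bar 3 tick 0 v(0, 1): D3/D4 P8 -> B2/B3 P8 similar

(1, 0, R7, (1,))
(2, 0, R2, (0, 1))
(3, 0, R1, (0, 1))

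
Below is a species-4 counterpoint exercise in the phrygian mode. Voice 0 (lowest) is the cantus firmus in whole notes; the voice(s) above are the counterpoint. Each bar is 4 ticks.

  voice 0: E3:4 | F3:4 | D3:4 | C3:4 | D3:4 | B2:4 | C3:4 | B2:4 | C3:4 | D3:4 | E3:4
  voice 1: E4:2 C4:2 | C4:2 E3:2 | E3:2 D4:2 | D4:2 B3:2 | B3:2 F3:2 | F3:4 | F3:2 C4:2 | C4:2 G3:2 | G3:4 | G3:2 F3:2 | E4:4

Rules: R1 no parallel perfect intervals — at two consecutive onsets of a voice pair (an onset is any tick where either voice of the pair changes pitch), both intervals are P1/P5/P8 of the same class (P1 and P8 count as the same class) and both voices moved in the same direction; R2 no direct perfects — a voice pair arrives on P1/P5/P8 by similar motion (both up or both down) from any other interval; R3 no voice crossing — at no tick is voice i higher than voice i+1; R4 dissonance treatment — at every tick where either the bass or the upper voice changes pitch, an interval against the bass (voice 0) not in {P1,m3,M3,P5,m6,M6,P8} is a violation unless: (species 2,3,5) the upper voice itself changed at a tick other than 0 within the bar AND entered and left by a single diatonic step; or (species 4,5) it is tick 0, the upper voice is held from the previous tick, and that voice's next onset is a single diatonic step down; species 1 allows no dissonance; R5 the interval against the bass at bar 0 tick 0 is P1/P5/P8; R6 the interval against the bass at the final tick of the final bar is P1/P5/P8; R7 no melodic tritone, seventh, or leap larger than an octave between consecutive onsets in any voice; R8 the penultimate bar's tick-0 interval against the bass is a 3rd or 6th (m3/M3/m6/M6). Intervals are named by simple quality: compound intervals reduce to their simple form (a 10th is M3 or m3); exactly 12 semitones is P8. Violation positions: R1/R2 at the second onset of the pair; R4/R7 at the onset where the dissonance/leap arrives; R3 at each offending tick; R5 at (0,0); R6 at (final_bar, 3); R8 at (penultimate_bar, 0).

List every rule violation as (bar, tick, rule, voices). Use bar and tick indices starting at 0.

bar 0: v0=E3 v1=E4 downbeat P8
bar 1: v0=F3 v1=C4 downbeat P5
bar 2: v0=D3 v1=E3 downbeat M2
bar 3: v0=C3 v1=D4 downbeat M2
bar 4: v0=D3 v1=B3 downbeat M6
bar 5: v0=B2 v1=F3 downbeat TT
bar 6: v0=C3 v1=F3 downbeat P4
bar 7: v0=B2 v1=C4 downbeat m2
bar 8: v0=C3 v1=G3 downbeat P5
bar 9: v0=D3 v1=G3 downbeat P4
bar 10: v0=E3 v1=E4 downbeat P8
  -> R3 @ bar 1 tick 2 v(0, 1): F3 above E3
  -> R4 @ bar 1 tick 2 v(0, 1): F3/E3 m2 untreated
  -> R3 @ bar 1 tick 3 v(0, 1): F3 above E3
  -> R4 @ bar 2 tick 0 v(0, 1): D3/E3 M2 untreated
  -> R7 @ bar 2 tick 2 v(1,): E3->D4 leap 10st
  -> R4 @ bar 3 tick 0 v(0, 1): C3/D4 M2 untreated
  -> R4 @ bar 3 tick 2 v(0, 1): C3/B3 M7 untreated
  -> R7 @ bar 4 tick 2 v(1,): B3->F3 leap 6st
  -> R4 @ bar 5 tick 0 v(0, 1): B2/F3 TT untreated
  -> R4 @ bar 6 tick 0 v(0, 1): C3/F3 P4 untreated
  -> R4 @ bar 7 tick 0 v(0, 1): B2/C4 m2 untreated
  -> R8 @ bar 9 tick 0 v(0, 1): penult P4 not 3rd/6th
  -> R2 @ bar 10 tick 0 v(0, 1): D3/F3 m3 -> E3/E4 P8 similar
  -> R7 @ bar 10 tick 0 v(1,): F3->E4 leap 11st

(1, 2, R3, (0, 1))
(1, 2, R4, (0, 1))
(1, 3, R3, (0, 1))
(2, 0, R4, (0, 1))
(2, 2, R7, (1,))
(3, 0, R4, (0, 1))
(3, 2, R4, (0, 1))
(4, 2, R7, (1,))
(5, 0, R4, (0, 1))
(6, 0, R4, (0, 1))
(7, 0, R4, (0, 1))
(9, 0, R8, (0, 1))
(10, 0, R2, (0, 1))
(10, 0, R7, (1,))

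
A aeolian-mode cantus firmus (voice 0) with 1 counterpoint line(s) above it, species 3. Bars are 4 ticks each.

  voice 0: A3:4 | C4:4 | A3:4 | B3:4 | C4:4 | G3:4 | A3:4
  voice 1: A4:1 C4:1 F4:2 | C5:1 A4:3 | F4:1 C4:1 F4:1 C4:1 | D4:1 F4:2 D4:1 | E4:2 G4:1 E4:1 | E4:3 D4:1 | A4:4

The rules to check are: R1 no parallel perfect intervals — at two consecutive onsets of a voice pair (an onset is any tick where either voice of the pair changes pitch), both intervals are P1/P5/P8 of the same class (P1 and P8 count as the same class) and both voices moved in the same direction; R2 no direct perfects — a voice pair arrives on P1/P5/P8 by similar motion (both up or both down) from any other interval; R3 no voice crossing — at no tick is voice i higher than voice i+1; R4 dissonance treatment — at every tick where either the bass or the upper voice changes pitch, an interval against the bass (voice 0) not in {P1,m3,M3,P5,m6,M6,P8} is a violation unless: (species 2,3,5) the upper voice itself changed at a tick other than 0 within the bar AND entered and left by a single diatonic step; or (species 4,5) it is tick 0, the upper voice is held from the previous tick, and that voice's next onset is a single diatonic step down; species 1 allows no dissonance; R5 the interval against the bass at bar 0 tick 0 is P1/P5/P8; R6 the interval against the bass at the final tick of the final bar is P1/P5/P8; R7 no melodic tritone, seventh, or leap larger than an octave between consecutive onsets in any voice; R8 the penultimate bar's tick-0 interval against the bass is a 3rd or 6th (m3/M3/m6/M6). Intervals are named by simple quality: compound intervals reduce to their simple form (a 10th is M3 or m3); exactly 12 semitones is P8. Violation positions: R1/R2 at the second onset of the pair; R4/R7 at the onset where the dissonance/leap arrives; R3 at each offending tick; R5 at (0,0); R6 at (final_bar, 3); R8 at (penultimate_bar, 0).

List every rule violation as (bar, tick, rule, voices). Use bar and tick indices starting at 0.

bar 0: v0=A3 v1=A4 downbeat P8
bar 1: v0=C4 v1=C5 downbeat P8
bar 2: v0=A3 v1=F4 downbeat m6
bar 3: v0=B3 v1=D4 downbeat m3
bar 4: v0=C4 v1=E4 downbeat M3
bar 5: v0=G3 v1=E4 downbeat M6
bar 6: v0=A3 v1=A4 downbeat P8
  -> R2 @ bar 1 tick 0 v(0, 1): A3/F4 m6 -> C4/C5 P8 similar
  -> R4 @ bar 3 tick 1 v(0, 1): B3/F4 TT untreated
  -> R2 @ bar 6 tick 0 v(0, 1): G3/D4 P5 -> A3/A4 P8 similar

(1, 0, R2, (0, 1))
(3, 1, R4, (0, 1))
(6, 0, R2, (0, 1))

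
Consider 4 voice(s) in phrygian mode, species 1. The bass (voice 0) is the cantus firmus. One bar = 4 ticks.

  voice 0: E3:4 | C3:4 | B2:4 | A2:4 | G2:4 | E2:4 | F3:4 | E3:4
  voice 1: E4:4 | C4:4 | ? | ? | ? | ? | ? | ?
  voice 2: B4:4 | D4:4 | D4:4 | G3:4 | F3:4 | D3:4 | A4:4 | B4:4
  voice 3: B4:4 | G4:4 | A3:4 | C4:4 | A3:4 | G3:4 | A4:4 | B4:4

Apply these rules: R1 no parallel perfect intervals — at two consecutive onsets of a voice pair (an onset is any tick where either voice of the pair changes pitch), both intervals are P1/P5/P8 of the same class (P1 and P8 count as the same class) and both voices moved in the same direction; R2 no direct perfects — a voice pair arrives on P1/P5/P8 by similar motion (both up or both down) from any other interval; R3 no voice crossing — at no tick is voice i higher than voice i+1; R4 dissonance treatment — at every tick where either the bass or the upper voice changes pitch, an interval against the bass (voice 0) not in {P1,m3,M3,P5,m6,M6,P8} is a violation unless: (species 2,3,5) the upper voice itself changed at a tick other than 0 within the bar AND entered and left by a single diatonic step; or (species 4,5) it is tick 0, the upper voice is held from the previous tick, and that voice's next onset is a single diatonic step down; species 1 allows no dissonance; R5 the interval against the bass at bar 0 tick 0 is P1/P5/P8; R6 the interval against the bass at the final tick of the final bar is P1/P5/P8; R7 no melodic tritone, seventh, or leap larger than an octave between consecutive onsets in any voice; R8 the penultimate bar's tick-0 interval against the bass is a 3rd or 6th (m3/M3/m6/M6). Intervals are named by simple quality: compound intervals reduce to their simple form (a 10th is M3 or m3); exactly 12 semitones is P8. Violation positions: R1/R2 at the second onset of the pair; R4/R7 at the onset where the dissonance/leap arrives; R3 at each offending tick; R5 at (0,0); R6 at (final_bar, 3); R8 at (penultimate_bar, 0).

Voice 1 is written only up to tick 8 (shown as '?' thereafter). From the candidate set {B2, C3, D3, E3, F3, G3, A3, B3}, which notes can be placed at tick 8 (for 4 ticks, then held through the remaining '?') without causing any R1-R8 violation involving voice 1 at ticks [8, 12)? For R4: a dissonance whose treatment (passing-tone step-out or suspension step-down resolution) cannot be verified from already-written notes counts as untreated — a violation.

B2: violates R1,R7
C3: violates R4
D3: violates R1,R7
E3: violates R4
F3: violates R4
G3: legal
A3: violates R2,R4
B3: violates R1

{G3}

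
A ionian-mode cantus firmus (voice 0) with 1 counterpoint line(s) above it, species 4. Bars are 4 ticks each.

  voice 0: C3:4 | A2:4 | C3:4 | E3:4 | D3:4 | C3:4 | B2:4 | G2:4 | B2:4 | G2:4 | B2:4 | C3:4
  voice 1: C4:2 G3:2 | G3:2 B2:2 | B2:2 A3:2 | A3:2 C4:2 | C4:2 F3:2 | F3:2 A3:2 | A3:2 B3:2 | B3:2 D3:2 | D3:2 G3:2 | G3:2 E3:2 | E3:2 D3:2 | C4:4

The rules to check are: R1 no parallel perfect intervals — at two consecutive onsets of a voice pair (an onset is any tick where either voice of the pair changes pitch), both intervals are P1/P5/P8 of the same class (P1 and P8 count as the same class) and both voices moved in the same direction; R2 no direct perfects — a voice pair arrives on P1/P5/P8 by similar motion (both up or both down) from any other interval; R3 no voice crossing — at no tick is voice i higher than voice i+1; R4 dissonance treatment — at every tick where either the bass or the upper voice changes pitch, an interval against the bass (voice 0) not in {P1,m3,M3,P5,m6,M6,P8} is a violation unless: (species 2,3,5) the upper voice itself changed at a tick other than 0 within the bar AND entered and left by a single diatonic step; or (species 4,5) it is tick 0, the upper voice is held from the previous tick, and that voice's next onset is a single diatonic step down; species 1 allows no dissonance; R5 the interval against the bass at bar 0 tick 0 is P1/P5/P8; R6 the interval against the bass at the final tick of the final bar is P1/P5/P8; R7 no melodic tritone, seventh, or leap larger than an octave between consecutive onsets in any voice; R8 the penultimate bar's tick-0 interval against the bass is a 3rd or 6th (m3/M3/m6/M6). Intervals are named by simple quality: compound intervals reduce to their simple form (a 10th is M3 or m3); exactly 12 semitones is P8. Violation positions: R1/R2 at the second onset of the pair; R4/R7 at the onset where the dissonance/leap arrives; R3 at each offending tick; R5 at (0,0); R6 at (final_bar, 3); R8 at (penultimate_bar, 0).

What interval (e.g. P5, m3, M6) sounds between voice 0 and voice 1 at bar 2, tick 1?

voice 0=C3 voice 1=B2 -> m2

m2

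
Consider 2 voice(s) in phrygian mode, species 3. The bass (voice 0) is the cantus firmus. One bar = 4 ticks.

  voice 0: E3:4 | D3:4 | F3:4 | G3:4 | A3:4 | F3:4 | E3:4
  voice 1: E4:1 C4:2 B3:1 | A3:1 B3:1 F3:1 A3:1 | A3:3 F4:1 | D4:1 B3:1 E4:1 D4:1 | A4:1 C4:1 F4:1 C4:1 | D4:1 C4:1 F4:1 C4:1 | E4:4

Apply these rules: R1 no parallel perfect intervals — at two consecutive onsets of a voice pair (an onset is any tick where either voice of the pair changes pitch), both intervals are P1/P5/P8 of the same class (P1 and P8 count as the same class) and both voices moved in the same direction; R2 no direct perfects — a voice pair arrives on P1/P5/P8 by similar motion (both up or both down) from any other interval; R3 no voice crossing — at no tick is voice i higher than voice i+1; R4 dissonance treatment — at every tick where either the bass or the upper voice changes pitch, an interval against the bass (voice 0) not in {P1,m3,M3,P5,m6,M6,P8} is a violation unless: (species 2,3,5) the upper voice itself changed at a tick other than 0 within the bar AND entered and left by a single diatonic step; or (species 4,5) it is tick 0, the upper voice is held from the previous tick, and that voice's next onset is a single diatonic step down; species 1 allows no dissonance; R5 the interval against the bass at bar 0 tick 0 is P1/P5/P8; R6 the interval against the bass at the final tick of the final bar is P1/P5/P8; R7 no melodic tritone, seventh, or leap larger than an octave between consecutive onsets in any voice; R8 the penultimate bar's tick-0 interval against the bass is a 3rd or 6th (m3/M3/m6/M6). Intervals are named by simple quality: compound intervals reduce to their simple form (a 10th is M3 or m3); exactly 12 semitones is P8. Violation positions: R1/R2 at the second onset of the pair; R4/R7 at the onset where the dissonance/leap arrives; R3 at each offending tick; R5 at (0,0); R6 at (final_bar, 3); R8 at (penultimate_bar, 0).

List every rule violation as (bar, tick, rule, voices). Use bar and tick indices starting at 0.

bar 0: v0=E3 v1=E4 downbeat P8
bar 1: v0=D3 v1=A3 downbeat P5
bar 2: v0=F3 v1=A3 downbeat M3
bar 3: v0=G3 v1=D4 downbeat P5
bar 4: v0=A3 v1=A4 downbeat P8
bar 5: v0=F3 v1=D4 downbeat M6
bar 6: v0=E3 v1=E4 downbeat P8
  -> R1 @ bar 1 tick 0 v(0, 1): E3/B3 P5 -> D3/A3 P5 similar
  -> R7 @ bar 1 tick 2 v(1,): B3->F3 leap 6st
  -> R2 @ bar 4 tick 0 v(0, 1): G3/D4 P5 -> A3/A4 P8 similar

(1, 0, R1, (0, 1))
(1, 2, R7, (1,))
(4, 0, R2, (0, 1))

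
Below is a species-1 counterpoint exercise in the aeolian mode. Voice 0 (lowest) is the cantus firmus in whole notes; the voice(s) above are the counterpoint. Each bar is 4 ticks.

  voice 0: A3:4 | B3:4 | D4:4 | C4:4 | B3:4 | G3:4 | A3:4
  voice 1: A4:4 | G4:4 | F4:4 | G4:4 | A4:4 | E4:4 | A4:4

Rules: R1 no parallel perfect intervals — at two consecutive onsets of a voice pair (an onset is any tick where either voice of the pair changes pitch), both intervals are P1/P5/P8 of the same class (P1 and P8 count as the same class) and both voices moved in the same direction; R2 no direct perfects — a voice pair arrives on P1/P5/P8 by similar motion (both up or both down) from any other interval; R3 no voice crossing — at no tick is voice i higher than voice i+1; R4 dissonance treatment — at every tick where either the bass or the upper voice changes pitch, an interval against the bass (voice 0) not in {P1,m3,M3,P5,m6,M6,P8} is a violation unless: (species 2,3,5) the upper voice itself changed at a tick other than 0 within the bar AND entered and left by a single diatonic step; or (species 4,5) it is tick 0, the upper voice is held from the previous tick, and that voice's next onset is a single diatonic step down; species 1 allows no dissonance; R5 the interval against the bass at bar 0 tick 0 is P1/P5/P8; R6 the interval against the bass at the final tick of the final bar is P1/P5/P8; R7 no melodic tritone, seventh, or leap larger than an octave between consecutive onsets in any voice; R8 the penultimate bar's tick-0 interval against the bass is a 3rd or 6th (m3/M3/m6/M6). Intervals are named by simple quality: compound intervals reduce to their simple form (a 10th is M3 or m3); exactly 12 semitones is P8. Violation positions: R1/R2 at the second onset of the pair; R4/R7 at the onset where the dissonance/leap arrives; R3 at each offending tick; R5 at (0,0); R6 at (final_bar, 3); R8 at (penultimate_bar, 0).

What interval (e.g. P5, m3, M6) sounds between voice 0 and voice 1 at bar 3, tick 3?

P5

voice 0=C4 voice 1=G4 -> P5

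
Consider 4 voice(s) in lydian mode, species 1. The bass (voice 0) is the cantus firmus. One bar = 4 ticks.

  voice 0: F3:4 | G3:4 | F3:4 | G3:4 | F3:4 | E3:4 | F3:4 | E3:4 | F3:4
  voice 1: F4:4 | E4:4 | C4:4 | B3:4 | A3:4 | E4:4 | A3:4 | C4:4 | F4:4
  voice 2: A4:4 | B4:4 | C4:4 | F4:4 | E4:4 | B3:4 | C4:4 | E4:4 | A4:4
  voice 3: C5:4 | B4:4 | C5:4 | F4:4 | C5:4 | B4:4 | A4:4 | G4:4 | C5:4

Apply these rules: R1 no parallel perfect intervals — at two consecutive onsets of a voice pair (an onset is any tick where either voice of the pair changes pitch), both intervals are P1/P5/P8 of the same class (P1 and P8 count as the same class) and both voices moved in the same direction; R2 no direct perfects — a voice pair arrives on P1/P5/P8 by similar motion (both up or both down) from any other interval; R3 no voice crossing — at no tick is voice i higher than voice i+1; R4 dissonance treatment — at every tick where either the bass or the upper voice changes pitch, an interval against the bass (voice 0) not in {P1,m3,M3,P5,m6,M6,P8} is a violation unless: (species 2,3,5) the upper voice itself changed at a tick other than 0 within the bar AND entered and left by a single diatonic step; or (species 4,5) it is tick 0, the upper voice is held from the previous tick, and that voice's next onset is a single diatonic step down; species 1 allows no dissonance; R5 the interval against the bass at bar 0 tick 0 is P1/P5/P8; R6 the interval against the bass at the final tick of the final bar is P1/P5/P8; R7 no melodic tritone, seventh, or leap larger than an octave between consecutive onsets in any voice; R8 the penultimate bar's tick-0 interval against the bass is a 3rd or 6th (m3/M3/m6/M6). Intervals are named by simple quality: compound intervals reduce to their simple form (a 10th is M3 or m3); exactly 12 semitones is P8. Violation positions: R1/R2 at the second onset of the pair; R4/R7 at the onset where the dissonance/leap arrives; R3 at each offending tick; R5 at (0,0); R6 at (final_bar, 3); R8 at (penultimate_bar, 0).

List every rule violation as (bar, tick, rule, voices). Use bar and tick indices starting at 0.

(0, 0, R5, (0, 2))
(1, 0, R1, (1, 3))
(2, 0, R2, (0, 1))
(2, 0, R2, (0, 2))
(2, 0, R2, (1, 2))
(2, 0, R7, (2,))
(3, 0, R4, (0, 2))
(3, 0, R4, (0, 3))
(4, 0, R2, (1, 2))
(4, 0, R4, (0, 2))
(5, 0, R1, (0, 3))
(5, 0, R2, (0, 2))
(5, 0, R2, (2, 3))
(5, 0, R3, (1, 2))
(5, 1, R3, (1, 2))
(5, 2, R3, (1, 2))
(5, 3, R3, (1, 2))
(6, 0, R1, (0, 2))
(6, 0, R2, (1, 3))
(7, 0, R8, (0, 2))
(8, 0, R1, (1, 3))
(8, 0, R2, (0, 1))
(8, 0, R2, (0, 3))
(8, 3, R6, (0, 2))

bar 0: v0=F3 v1=F4 v2=A4 v3=C5 downbeat P5
bar 1: v0=G3 v1=E4 v2=B4 v3=B4 downbeat M3
bar 2: v0=F3 v1=C4 v2=C4 v3=C5 downbeat P5
bar 3: v0=G3 v1=B3 v2=F4 v3=F4 downbeat m7
bar 4: v0=F3 v1=A3 v2=E4 v3=C5 downbeat P5
bar 5: v0=E3 v1=E4 v2=B3 v3=B4 downbeat P5
bar 6: v0=F3 v1=A3 v2=C4 v3=A4 downbeat M3
bar 7: v0=E3 v1=C4 v2=E4 v3=G4 downbeat m3
bar 8: v0=F3 v1=F4 v2=A4 v3=C5 downbeat P5
  -> R5 @ bar 0 tick 0 v(0, 2): opens on M3
  -> R1 @ bar 1 tick 0 v(1, 3): F4/C5 P5 -> E4/B4 P5 similar
  -> R2 @ bar 2 tick 0 v(0, 1): G3/E4 M6 -> F3/C4 P5 similar
  -> R2 @ bar 2 tick 0 v(0, 2): G3/B4 M3 -> F3/C4 P5 similar
  -> R2 @ bar 2 tick 0 v(1, 2): E4/B4 P5 -> C4/C4 P1 similar
  -> R7 @ bar 2 tick 0 v(2,): B4->C4 leap 11st
  -> R4 @ bar 3 tick 0 v(0, 2): G3/F4 m7 untreated
  -> R4 @ bar 3 tick 0 v(0, 3): G3/F4 m7 untreated
  -> R2 @ bar 4 tick 0 v(1, 2): B3/F4 TT -> A3/E4 P5 similar
  -> R4 @ bar 4 tick 0 v(0, 2): F3/E4 M7 untreated
  -> R1 @ bar 5 tick 0 v(0, 3): F3/C5 P5 -> E3/B4 P5 similar
  -> R2 @ bar 5 tick 0 v(0, 2): F3/E4 M7 -> E3/B3 P5 similar
  -> R2 @ bar 5 tick 0 v(2, 3): E4/C5 m6 -> B3/B4 P8 similar
  -> R3 @ bar 5 tick 0 v(1, 2): E4 above B3
  -> R3 @ bar 5 tick 1 v(1, 2): E4 above B3
  -> R3 @ bar 5 tick 2 v(1, 2): E4 above B3
  -> R3 @ bar 5 tick 3 v(1, 2): E4 above B3
  -> R1 @ bar 6 tick 0 v(0, 2): E3/B3 P5 -> F3/C4 P5 similar
  -> R2 @ bar 6 tick 0 v(1, 3): E4/B4 P5 -> A3/A4 P8 similar
  -> R8 @ bar 7 tick 0 v(0, 2): penult P8 not 3rd/6th
  -> R1 @ bar 8 tick 0 v(1, 3): C4/G4 P5 -> F4/C5 P5 similar
  -> R2 @ bar 8 tick 0 v(0, 1): E3/C4 m6 -> F3/F4 P8 similar
  -> R2 @ bar 8 tick 0 v(0, 3): E3/G4 m3 -> F3/C5 P5 similar
  -> R6 @ bar 8 tick 3 v(0, 2): closes on M3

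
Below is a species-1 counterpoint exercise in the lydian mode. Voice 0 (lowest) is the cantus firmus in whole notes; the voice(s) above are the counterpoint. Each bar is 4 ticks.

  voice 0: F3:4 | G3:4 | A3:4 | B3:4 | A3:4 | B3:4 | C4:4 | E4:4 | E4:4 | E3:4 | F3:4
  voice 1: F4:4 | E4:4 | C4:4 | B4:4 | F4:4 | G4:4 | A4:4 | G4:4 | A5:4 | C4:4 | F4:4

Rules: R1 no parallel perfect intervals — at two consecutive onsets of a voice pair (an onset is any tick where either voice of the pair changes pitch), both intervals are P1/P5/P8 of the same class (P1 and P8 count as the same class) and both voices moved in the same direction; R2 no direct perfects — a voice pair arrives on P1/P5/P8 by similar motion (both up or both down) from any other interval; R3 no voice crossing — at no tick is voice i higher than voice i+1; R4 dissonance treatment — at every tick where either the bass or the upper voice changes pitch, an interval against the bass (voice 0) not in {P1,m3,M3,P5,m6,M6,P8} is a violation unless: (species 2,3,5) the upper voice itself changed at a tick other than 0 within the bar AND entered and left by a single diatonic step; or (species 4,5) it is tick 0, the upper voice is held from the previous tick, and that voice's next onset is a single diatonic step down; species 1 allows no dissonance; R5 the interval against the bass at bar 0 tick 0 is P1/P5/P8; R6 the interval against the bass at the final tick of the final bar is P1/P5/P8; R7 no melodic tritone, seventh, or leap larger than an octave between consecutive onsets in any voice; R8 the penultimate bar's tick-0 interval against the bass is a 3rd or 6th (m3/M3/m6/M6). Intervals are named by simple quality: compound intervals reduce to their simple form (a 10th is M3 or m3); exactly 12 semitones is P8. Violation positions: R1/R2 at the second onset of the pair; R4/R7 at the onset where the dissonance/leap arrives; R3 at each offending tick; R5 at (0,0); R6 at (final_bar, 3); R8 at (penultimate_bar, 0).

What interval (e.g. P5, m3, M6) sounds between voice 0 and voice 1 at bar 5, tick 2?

m6

voice 0=B3 voice 1=G4 -> m6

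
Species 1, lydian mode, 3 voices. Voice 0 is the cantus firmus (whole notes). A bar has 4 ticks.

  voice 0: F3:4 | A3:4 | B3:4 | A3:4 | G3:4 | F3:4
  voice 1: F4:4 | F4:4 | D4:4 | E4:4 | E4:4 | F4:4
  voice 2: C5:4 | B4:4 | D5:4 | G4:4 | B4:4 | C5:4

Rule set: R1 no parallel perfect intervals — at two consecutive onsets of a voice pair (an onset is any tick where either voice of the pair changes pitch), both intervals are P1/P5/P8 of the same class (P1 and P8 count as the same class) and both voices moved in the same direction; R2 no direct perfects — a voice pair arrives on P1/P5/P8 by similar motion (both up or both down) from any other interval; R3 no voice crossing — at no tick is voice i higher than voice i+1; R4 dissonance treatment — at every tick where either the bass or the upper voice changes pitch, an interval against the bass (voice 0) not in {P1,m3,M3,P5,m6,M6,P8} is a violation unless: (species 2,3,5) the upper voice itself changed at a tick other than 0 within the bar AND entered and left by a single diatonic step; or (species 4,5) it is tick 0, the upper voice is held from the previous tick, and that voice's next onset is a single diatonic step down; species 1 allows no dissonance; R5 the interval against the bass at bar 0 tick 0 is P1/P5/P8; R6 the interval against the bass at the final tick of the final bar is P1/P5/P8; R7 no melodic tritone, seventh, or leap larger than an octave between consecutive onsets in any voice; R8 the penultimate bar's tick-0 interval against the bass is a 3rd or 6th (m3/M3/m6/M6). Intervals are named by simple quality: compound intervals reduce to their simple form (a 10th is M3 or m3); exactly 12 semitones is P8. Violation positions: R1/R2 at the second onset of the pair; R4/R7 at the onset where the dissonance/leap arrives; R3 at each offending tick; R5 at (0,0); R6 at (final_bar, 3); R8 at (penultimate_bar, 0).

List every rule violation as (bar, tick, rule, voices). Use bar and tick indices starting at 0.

bar 0: v0=F3 v1=F4 v2=C5 downbeat P5
bar 1: v0=A3 v1=F4 v2=B4 downbeat M2
bar 2: v0=B3 v1=D4 v2=D5 downbeat m3
bar 3: v0=A3 v1=E4 v2=G4 downbeat m7
bar 4: v0=G3 v1=E4 v2=B4 downbeat M3
bar 5: v0=F3 v1=F4 v2=C5 downbeat P5
  -> R4 @ bar 1 tick 0 v(0, 2): A3/B4 M2 untreated
  -> R4 @ bar 3 tick 0 v(0, 2): A3/G4 m7 untreated
  -> R1 @ bar 5 tick 0 v(1, 2): E4/B4 P5 -> F4/C5 P5 similar

(1, 0, R4, (0, 2))
(3, 0, R4, (0, 2))
(5, 0, R1, (1, 2))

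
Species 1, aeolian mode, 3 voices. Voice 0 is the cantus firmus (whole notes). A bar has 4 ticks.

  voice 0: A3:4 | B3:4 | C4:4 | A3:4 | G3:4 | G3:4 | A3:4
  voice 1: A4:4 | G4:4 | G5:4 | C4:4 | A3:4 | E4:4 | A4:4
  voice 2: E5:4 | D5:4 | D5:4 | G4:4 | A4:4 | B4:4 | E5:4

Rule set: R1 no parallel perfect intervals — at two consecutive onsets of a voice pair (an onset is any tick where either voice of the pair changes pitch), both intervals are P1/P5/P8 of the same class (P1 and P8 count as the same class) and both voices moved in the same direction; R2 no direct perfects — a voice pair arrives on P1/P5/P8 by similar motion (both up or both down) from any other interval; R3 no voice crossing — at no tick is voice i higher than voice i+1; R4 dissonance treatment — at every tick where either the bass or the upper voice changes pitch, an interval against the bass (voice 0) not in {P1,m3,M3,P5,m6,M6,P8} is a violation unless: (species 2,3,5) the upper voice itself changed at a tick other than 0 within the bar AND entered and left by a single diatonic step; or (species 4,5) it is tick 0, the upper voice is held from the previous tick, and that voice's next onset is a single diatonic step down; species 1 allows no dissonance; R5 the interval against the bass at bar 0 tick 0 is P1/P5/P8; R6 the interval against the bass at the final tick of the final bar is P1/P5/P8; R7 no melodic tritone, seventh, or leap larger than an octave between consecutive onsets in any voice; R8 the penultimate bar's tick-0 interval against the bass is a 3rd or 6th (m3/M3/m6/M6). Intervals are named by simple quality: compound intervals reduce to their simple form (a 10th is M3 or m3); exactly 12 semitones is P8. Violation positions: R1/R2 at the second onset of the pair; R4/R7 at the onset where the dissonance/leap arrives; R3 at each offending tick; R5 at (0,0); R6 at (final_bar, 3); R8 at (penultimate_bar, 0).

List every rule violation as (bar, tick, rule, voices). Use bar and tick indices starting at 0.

bar 0: v0=A3 v1=A4 v2=E5 downbeat P5
bar 1: v0=B3 v1=G4 v2=D5 downbeat m3
bar 2: v0=C4 v1=G5 v2=D5 downbeat M2
bar 3: v0=A3 v1=C4 v2=G4 downbeat m7
bar 4: v0=G3 v1=A3 v2=A4 downbeat M2
bar 5: v0=G3 v1=E4 v2=B4 downbeat M3
bar 6: v0=A3 v1=A4 v2=E5 downbeat P5
  -> R1 @ bar 1 tick 0 v(1, 2): A4/E5 P5 -> G4/D5 P5 similar
  -> R2 @ bar 2 tick 0 v(0, 1): B3/G4 m6 -> C4/G5 P5 similar
  -> R3 @ bar 2 tick 0 v(1, 2): G5 above D5
  -> R4 @ bar 2 tick 0 v(0, 2): C4/D5 M2 untreated
  -> R3 @ bar 2 tick 1 v(1, 2): G5 above D5
  -> R3 @ bar 2 tick 2 v(1, 2): G5 above D5
  -> R3 @ bar 2 tick 3 v(1, 2): G5 above D5
  -> R2 @ bar 3 tick 0 v(1, 2): G5/D5 P4 -> C4/G4 P5 similar
  -> R4 @ bar 3 tick 0 v(0, 2): A3/G4 m7 untreated
  -> R7 @ bar 3 tick 0 v(1,): G5->C4 leap 19st
  -> R4 @ bar 4 tick 0 v(0, 1): G3/A3 M2 untreated
  -> R4 @ bar 4 tick 0 v(0, 2): G3/A4 M2 untreated
  -> R2 @ bar 5 tick 0 v(1, 2): A3/A4 P8 -> E4/B4 P5 similar
  -> R1 @ bar 6 tick 0 v(1, 2): E4/B4 P5 -> A4/E5 P5 similar
  -> R2 @ bar 6 tick 0 v(0, 1): G3/E4 M6 -> A3/A4 P8 similar
  -> R2 @ bar 6 tick 0 v(0, 2): G3/B4 M3 -> A3/E5 P5 similar

(1, 0, R1, (1, 2))
(2, 0, R2, (0, 1))
(2, 0, R3, (1, 2))
(2, 0, R4, (0, 2))
(2, 1, R3, (1, 2))
(2, 2, R3, (1, 2))
(2, 3, R3, (1, 2))
(3, 0, R2, (1, 2))
(3, 0, R4, (0, 2))
(3, 0, R7, (1,))
(4, 0, R4, (0, 1))
(4, 0, R4, (0, 2))
(5, 0, R2, (1, 2))
(6, 0, R1, (1, 2))
(6, 0, R2, (0, 1))
(6, 0, R2, (0, 2))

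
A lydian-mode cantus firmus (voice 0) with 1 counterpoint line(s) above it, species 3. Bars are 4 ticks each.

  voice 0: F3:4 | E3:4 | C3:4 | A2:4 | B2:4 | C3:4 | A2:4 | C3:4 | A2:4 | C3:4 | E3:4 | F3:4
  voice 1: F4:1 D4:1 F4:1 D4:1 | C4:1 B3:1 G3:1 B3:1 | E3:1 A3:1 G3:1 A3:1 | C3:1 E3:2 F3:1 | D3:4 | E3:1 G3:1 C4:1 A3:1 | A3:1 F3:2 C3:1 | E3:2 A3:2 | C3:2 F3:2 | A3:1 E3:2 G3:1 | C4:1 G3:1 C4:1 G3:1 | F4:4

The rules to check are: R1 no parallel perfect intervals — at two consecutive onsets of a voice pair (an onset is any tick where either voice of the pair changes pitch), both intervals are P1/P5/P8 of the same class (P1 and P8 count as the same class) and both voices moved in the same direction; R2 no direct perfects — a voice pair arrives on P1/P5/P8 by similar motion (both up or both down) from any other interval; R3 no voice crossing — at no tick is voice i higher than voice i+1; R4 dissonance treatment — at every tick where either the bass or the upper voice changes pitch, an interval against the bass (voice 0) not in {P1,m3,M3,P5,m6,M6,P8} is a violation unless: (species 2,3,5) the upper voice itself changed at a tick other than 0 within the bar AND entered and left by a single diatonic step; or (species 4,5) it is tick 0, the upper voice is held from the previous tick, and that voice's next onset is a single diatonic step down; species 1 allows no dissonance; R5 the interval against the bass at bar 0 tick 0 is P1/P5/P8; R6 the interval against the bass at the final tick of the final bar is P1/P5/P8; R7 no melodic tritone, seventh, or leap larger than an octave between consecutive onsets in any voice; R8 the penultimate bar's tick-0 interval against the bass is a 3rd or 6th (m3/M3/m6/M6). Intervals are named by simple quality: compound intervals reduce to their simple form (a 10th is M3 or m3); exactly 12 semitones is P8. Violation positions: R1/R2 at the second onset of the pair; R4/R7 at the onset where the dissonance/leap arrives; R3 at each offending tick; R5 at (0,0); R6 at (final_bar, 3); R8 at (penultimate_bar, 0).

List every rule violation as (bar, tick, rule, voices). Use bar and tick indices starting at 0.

(11, 0, R2, (0, 1))
(11, 0, R7, (1,))

bar 0: v0=F3 v1=F4 downbeat P8
bar 1: v0=E3 v1=C4 downbeat m6
bar 2: v0=C3 v1=E3 downbeat M3
bar 3: v0=A2 v1=C3 downbeat m3
bar 4: v0=B2 v1=D3 downbeat m3
bar 5: v0=C3 v1=E3 downbeat M3
bar 6: v0=A2 v1=A3 downbeat P8
bar 7: v0=C3 v1=E3 downbeat M3
bar 8: v0=A2 v1=C3 downbeat m3
bar 9: v0=C3 v1=A3 downbeat M6
bar 10: v0=E3 v1=C4 downbeat m6
bar 11: v0=F3 v1=F4 downbeat P8
  -> R2 @ bar 11 tick 0 v(0, 1): E3/G3 m3 -> F3/F4 P8 similar
  -> R7 @ bar 11 tick 0 v(1,): G3->F4 leap 10st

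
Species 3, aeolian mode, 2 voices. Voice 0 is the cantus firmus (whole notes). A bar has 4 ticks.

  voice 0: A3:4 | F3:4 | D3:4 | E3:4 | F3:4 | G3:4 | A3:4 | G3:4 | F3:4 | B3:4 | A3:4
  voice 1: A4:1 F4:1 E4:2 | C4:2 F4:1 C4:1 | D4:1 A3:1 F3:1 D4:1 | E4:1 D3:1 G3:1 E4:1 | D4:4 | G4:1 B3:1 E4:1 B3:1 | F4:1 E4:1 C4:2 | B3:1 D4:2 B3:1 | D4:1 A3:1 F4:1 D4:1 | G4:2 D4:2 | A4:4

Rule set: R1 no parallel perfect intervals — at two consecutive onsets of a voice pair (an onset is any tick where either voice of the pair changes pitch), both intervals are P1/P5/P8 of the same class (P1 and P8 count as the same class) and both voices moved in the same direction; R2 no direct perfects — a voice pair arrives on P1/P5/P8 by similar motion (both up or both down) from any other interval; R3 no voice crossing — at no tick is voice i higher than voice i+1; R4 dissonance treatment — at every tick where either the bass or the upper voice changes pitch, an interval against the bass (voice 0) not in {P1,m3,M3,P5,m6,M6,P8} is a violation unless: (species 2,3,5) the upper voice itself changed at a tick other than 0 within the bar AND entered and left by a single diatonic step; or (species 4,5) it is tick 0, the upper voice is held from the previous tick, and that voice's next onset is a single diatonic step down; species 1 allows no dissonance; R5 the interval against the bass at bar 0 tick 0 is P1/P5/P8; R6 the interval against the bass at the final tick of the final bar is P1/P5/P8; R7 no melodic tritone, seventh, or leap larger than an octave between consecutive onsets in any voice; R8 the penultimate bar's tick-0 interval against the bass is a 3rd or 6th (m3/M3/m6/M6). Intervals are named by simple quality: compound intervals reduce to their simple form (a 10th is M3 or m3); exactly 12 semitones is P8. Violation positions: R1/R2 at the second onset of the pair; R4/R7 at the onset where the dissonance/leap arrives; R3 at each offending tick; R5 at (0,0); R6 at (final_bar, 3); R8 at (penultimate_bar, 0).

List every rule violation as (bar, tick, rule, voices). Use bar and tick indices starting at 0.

(1, 0, R1, (0, 1))
(3, 0, R1, (0, 1))
(3, 1, R3, (0, 1))
(3, 1, R4, (0, 1))
(3, 1, R7, (1,))
(5, 0, R2, (0, 1))
(6, 0, R7, (1,))
(9, 0, R7, (0,))

bar 0: v0=A3 v1=A4 downbeat P8
bar 1: v0=F3 v1=C4 downbeat P5
bar 2: v0=D3 v1=D4 downbeat P8
bar 3: v0=E3 v1=E4 downbeat P8
bar 4: v0=F3 v1=D4 downbeat M6
bar 5: v0=G3 v1=G4 downbeat P8
bar 6: v0=A3 v1=F4 downbeat m6
bar 7: v0=G3 v1=B3 downbeat M3
bar 8: v0=F3 v1=D4 downbeat M6
bar 9: v0=B3 v1=G4 downbeat m6
bar 10: v0=A3 v1=A4 downbeat P8
  -> R1 @ bar 1 tick 0 v(0, 1): A3/E4 P5 -> F3/C4 P5 similar
  -> R1 @ bar 3 tick 0 v(0, 1): D3/D4 P8 -> E3/E4 P8 similar
  -> R3 @ bar 3 tick 1 v(0, 1): E3 above D3
  -> R4 @ bar 3 tick 1 v(0, 1): E3/D3 M2 untreated
  -> R7 @ bar 3 tick 1 v(1,): E4->D3 leap 14st
  -> R2 @ bar 5 tick 0 v(0, 1): F3/D4 M6 -> G3/G4 P8 similar
  -> R7 @ bar 6 tick 0 v(1,): B3->F4 leap 6st
  -> R7 @ bar 9 tick 0 v(0,): F3->B3 leap 6st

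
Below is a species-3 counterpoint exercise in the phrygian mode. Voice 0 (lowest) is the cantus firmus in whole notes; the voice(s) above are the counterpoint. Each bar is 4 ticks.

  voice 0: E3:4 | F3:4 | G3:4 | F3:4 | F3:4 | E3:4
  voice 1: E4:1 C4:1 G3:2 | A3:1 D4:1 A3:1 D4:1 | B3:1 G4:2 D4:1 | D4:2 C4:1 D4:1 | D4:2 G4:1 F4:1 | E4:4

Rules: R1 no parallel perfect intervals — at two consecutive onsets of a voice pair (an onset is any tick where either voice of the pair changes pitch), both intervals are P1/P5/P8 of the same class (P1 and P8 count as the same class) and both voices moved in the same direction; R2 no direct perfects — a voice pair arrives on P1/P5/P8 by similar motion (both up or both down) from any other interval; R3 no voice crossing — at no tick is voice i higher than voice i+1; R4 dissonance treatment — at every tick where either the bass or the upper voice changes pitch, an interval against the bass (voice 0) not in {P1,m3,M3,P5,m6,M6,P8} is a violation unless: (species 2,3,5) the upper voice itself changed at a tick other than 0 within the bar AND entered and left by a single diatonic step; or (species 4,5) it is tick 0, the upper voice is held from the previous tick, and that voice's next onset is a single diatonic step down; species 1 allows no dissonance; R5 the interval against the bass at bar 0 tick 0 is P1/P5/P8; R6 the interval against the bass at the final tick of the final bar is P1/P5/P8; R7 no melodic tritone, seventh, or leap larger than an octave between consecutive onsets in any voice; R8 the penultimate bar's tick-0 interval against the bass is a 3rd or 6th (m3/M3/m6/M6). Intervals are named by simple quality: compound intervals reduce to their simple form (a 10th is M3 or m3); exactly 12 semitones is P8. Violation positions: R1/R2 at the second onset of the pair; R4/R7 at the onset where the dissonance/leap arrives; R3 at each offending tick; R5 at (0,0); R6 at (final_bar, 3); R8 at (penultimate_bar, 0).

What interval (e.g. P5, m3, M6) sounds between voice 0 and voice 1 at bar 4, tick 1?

M6

voice 0=F3 voice 1=D4 -> M6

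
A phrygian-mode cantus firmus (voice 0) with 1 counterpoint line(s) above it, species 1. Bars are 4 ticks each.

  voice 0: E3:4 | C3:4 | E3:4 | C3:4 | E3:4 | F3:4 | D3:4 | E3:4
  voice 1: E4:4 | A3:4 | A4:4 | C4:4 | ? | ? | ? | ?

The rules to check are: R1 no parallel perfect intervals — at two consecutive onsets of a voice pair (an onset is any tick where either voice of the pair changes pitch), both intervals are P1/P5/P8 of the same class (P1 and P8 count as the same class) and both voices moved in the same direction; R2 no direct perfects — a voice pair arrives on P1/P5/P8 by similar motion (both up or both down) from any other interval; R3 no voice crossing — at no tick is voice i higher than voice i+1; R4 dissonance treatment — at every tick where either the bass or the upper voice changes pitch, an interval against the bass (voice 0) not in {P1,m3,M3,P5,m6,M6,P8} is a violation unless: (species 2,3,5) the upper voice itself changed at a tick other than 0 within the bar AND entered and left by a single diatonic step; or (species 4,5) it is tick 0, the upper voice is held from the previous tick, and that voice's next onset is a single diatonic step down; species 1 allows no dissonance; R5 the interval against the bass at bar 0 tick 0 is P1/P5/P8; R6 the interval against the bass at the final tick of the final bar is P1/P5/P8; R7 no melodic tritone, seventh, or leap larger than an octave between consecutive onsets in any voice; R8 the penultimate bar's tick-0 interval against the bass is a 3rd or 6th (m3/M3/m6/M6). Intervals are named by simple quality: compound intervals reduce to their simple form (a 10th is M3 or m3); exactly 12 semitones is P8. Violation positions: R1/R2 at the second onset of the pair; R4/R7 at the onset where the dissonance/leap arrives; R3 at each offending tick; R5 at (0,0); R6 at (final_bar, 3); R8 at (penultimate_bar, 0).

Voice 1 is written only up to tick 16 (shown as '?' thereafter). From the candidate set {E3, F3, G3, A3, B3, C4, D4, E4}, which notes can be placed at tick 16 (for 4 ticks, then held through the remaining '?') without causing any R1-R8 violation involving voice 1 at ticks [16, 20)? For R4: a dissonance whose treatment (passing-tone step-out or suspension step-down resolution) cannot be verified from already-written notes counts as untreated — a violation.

{B3, C4, E3, G3}

E3: legal
F3: violates R4
G3: legal
A3: violates R4
B3: legal
C4: legal
D4: violates R4
E4: violates R1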